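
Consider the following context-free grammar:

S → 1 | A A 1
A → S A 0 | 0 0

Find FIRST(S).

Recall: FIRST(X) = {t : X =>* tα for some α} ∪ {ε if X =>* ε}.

We compute FIRST(S) using the standard algorithm.
FIRST(A) = {0, 1}
FIRST(S) = {0, 1}
Therefore, FIRST(S) = {0, 1}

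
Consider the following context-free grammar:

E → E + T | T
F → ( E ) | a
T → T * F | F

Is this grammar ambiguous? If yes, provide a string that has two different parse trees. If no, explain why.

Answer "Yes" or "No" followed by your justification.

No - the grammar is unambiguous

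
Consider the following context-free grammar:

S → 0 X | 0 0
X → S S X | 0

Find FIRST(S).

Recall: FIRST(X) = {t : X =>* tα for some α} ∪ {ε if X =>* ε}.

We compute FIRST(S) using the standard algorithm.
FIRST(S) = {0}
FIRST(X) = {0}
Therefore, FIRST(S) = {0}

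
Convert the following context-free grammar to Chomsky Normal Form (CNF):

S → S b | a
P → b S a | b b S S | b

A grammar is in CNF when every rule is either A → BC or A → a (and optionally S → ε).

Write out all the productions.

TB → b; S → a; TA → a; P → b; S → S TB; P → TB X0; X0 → S TA; P → TB X1; X1 → TB X2; X2 → S S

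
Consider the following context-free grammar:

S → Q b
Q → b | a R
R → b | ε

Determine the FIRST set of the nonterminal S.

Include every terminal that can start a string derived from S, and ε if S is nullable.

We compute FIRST(S) using the standard algorithm.
FIRST(Q) = {a, b}
FIRST(R) = {b, ε}
FIRST(S) = {a, b}
Therefore, FIRST(S) = {a, b}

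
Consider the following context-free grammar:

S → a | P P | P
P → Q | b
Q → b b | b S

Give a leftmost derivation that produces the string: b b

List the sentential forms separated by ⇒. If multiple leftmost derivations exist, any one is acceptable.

S ⇒ P ⇒ Q ⇒ b b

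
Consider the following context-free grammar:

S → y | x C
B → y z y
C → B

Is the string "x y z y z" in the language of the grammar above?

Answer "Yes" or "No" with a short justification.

No - no valid derivation exists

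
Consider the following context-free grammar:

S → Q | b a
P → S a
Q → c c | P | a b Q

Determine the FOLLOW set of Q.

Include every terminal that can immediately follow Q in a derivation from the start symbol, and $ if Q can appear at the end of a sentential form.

We compute FOLLOW(Q) using the standard algorithm.
FOLLOW(S) starts with {$}.
FIRST(P) = {a, b, c}
FIRST(Q) = {a, b, c}
FIRST(S) = {a, b, c}
FOLLOW(P) = {$, a}
FOLLOW(Q) = {$, a}
FOLLOW(S) = {$, a}
Therefore, FOLLOW(Q) = {$, a}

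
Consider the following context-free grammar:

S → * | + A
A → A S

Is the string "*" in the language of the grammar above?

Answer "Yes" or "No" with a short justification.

Yes - a valid derivation exists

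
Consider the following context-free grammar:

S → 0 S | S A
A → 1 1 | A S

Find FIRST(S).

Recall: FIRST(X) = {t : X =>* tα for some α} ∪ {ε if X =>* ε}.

We compute FIRST(S) using the standard algorithm.
FIRST(A) = {1}
FIRST(S) = {0}
Therefore, FIRST(S) = {0}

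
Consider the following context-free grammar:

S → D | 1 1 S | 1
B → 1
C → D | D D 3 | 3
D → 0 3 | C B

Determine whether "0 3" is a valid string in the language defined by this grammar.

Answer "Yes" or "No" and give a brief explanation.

Yes - a valid derivation exists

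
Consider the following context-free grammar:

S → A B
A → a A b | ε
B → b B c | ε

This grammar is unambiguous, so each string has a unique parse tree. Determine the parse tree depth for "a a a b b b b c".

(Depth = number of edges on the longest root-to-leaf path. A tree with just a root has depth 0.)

5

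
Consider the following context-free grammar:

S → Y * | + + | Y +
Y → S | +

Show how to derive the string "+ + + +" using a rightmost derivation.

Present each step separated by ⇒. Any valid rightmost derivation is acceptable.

S ⇒ Y + ⇒ S + ⇒ Y + + ⇒ S + + ⇒ + + + +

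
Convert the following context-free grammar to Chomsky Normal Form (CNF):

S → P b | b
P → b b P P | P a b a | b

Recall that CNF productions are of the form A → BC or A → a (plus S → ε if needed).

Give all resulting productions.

TB → b; S → b; TA → a; P → b; S → P TB; P → TB X0; X0 → TB X1; X1 → P P; P → P X2; X2 → TA X3; X3 → TB TA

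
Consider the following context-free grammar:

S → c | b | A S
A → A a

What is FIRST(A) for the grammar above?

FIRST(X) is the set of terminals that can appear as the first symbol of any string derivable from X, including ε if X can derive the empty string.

We compute FIRST(A) using the standard algorithm.
FIRST(A) = {}
FIRST(S) = {b, c}
Therefore, FIRST(A) = {}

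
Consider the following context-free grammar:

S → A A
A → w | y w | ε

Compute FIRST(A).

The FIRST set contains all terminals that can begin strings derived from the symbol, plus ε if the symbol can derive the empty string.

We compute FIRST(A) using the standard algorithm.
FIRST(A) = {w, y, ε}
FIRST(S) = {w, y, ε}
Therefore, FIRST(A) = {w, y, ε}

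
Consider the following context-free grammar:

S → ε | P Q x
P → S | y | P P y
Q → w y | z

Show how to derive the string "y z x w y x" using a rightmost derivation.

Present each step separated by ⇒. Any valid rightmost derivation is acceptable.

S ⇒ P Q x ⇒ P w y x ⇒ S w y x ⇒ P Q x w y x ⇒ P z x w y x ⇒ y z x w y x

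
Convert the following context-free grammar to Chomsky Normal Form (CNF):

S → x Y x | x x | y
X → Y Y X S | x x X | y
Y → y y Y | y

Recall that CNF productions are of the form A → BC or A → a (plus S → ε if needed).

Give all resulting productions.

TX → x; S → y; X → y; TY → y; Y → y; S → TX X0; X0 → Y TX; S → TX TX; X → Y X1; X1 → Y X2; X2 → X S; X → TX X3; X3 → TX X; Y → TY X4; X4 → TY Y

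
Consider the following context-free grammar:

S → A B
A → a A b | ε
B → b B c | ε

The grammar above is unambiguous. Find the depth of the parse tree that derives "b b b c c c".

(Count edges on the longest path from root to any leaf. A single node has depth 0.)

5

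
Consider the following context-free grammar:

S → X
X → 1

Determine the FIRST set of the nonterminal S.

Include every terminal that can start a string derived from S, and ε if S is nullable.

We compute FIRST(S) using the standard algorithm.
FIRST(S) = {1}
FIRST(X) = {1}
Therefore, FIRST(S) = {1}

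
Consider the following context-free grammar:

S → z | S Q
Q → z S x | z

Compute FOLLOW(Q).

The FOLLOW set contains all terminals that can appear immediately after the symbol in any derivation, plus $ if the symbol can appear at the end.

We compute FOLLOW(Q) using the standard algorithm.
FOLLOW(S) starts with {$}.
FIRST(Q) = {z}
FIRST(S) = {z}
FOLLOW(Q) = {$, x, z}
FOLLOW(S) = {$, x, z}
Therefore, FOLLOW(Q) = {$, x, z}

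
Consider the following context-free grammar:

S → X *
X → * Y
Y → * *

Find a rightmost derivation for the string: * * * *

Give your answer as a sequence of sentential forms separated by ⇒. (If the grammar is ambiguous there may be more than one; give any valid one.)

S ⇒ X * ⇒ * Y * ⇒ * * * *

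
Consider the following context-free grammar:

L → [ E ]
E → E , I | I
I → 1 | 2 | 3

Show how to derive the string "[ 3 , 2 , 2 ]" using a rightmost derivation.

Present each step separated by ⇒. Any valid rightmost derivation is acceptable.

L ⇒ [ E ] ⇒ [ E , I ] ⇒ [ E , 2 ] ⇒ [ E , I , 2 ] ⇒ [ E , 2 , 2 ] ⇒ [ I , 2 , 2 ] ⇒ [ 3 , 2 , 2 ]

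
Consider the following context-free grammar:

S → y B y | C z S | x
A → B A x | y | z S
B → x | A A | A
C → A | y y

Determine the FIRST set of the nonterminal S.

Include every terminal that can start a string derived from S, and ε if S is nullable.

We compute FIRST(S) using the standard algorithm.
FIRST(A) = {x, y, z}
FIRST(B) = {x, y, z}
FIRST(C) = {x, y, z}
FIRST(S) = {x, y, z}
Therefore, FIRST(S) = {x, y, z}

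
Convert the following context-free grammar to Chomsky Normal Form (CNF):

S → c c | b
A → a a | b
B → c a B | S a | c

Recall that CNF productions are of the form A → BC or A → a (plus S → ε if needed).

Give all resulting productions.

TC → c; S → b; TA → a; A → b; B → c; S → TC TC; A → TA TA; B → TC X0; X0 → TA B; B → S TA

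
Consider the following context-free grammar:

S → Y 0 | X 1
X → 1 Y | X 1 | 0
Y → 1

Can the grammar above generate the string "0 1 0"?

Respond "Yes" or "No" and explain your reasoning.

No - no valid derivation exists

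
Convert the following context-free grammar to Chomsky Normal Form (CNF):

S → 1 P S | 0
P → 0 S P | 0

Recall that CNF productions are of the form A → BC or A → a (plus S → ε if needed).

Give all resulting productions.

T1 → 1; S → 0; T0 → 0; P → 0; S → T1 X0; X0 → P S; P → T0 X1; X1 → S P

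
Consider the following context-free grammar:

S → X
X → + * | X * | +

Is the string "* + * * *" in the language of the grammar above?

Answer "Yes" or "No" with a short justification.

No - no valid derivation exists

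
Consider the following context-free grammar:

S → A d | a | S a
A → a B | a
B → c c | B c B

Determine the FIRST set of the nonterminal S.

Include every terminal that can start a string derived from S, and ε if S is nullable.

We compute FIRST(S) using the standard algorithm.
FIRST(A) = {a}
FIRST(B) = {c}
FIRST(S) = {a}
Therefore, FIRST(S) = {a}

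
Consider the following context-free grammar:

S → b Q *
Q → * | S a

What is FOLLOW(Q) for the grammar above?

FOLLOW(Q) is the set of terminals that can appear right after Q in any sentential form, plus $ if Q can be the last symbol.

We compute FOLLOW(Q) using the standard algorithm.
FOLLOW(S) starts with {$}.
FIRST(Q) = {*, b}
FIRST(S) = {b}
FOLLOW(Q) = {*}
FOLLOW(S) = {$, a}
Therefore, FOLLOW(Q) = {*}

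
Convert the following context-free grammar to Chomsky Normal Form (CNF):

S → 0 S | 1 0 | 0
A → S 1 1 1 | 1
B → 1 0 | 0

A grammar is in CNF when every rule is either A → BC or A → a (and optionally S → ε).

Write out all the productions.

T0 → 0; T1 → 1; S → 0; A → 1; B → 0; S → T0 S; S → T1 T0; A → S X0; X0 → T1 X1; X1 → T1 T1; B → T1 T0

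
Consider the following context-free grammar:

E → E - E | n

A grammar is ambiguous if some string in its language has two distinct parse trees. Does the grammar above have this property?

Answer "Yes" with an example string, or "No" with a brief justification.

Yes - the string 'n - n - n - n - n' has two distinct parse trees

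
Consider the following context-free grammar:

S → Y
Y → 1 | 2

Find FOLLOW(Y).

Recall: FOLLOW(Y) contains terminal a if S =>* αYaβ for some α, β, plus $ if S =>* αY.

We compute FOLLOW(Y) using the standard algorithm.
FOLLOW(S) starts with {$}.
FIRST(S) = {1, 2}
FIRST(Y) = {1, 2}
FOLLOW(S) = {$}
FOLLOW(Y) = {$}
Therefore, FOLLOW(Y) = {$}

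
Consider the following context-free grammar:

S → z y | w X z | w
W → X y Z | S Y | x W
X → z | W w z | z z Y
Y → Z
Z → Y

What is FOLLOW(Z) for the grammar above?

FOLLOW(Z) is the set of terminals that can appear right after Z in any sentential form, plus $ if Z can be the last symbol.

We compute FOLLOW(Z) using the standard algorithm.
FOLLOW(S) starts with {$}.
FIRST(S) = {w, z}
FIRST(W) = {w, x, z}
FIRST(X) = {w, x, z}
FIRST(Y) = {}
FIRST(Z) = {}
FOLLOW(S) = {$}
FOLLOW(W) = {w}
FOLLOW(X) = {y, z}
FOLLOW(Y) = {w, y, z}
FOLLOW(Z) = {w, y, z}
Therefore, FOLLOW(Z) = {w, y, z}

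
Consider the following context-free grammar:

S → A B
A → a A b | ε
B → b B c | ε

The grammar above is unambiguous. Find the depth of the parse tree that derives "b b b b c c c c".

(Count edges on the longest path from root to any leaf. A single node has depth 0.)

6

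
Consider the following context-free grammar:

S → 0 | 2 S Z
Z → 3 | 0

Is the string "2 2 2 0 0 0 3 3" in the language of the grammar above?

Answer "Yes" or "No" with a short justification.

No - no valid derivation exists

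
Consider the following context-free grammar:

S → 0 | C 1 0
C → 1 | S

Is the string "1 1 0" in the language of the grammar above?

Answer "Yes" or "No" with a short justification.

Yes - a valid derivation exists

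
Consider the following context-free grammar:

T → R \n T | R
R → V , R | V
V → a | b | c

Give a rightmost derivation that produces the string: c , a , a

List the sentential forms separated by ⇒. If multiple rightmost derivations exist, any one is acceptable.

T ⇒ R ⇒ V , R ⇒ V , V , R ⇒ V , V , V ⇒ V , V , a ⇒ V , a , a ⇒ c , a , a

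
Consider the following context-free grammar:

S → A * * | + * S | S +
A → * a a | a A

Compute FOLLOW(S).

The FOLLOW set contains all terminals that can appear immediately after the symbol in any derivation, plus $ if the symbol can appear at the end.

We compute FOLLOW(S) using the standard algorithm.
FOLLOW(S) starts with {$}.
FIRST(A) = {*, a}
FIRST(S) = {*, +, a}
FOLLOW(A) = {*}
FOLLOW(S) = {$, +}
Therefore, FOLLOW(S) = {$, +}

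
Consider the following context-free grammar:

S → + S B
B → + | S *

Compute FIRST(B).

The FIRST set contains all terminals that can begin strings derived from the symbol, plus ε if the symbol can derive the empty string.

We compute FIRST(B) using the standard algorithm.
FIRST(B) = {+}
FIRST(S) = {+}
Therefore, FIRST(B) = {+}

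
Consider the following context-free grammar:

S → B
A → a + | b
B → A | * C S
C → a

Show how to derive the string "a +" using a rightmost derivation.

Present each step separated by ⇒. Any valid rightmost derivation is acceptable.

S ⇒ B ⇒ A ⇒ a +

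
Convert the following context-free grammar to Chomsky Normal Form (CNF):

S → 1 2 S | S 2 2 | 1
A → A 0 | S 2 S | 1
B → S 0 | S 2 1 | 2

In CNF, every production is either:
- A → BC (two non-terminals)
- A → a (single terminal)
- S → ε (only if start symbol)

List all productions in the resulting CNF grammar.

T1 → 1; T2 → 2; S → 1; T0 → 0; A → 1; B → 2; S → T1 X0; X0 → T2 S; S → S X1; X1 → T2 T2; A → A T0; A → S X2; X2 → T2 S; B → S T0; B → S X3; X3 → T2 T1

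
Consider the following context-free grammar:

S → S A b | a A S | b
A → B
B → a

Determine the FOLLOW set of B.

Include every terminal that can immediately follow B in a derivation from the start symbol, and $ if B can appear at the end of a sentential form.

We compute FOLLOW(B) using the standard algorithm.
FOLLOW(S) starts with {$}.
FIRST(A) = {a}
FIRST(B) = {a}
FIRST(S) = {a, b}
FOLLOW(A) = {a, b}
FOLLOW(B) = {a, b}
FOLLOW(S) = {$, a}
Therefore, FOLLOW(B) = {a, b}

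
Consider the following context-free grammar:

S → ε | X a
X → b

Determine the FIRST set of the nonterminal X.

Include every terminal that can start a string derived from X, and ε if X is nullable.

We compute FIRST(X) using the standard algorithm.
FIRST(S) = {b, ε}
FIRST(X) = {b}
Therefore, FIRST(X) = {b}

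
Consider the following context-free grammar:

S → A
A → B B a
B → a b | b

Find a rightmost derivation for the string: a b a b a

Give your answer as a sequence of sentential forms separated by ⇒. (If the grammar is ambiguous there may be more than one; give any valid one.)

S ⇒ A ⇒ B B a ⇒ B a b a ⇒ a b a b a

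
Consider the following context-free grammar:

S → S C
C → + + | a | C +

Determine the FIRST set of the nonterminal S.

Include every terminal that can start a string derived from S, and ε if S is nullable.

We compute FIRST(S) using the standard algorithm.
FIRST(C) = {+, a}
FIRST(S) = {}
Therefore, FIRST(S) = {}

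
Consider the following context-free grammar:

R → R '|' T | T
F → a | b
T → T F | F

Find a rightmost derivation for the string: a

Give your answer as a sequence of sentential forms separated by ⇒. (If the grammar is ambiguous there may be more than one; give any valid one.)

R ⇒ T ⇒ F ⇒ a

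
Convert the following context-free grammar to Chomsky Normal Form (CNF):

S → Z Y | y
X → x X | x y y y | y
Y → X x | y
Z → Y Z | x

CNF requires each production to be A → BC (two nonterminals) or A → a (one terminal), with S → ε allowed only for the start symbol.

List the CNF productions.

S → y; TX → x; TY → y; X → y; Y → y; Z → x; S → Z Y; X → TX X; X → TX X0; X0 → TY X1; X1 → TY TY; Y → X TX; Z → Y Z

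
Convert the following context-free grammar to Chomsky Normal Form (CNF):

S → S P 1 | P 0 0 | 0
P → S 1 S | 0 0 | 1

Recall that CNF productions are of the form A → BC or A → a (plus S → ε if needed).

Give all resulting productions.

T1 → 1; T0 → 0; S → 0; P → 1; S → S X0; X0 → P T1; S → P X1; X1 → T0 T0; P → S X2; X2 → T1 S; P → T0 T0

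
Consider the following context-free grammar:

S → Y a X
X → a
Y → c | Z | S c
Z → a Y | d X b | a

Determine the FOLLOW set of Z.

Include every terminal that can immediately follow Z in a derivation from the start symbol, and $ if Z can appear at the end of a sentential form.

We compute FOLLOW(Z) using the standard algorithm.
FOLLOW(S) starts with {$}.
FIRST(S) = {a, c, d}
FIRST(X) = {a}
FIRST(Y) = {a, c, d}
FIRST(Z) = {a, d}
FOLLOW(S) = {$, c}
FOLLOW(X) = {$, b, c}
FOLLOW(Y) = {a}
FOLLOW(Z) = {a}
Therefore, FOLLOW(Z) = {a}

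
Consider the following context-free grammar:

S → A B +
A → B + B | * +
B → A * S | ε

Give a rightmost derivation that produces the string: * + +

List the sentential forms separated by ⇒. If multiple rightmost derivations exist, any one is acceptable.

S ⇒ A B + ⇒ A + ⇒ * + +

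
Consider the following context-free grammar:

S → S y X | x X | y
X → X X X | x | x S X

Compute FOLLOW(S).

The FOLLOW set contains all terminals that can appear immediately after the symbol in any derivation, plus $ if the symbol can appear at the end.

We compute FOLLOW(S) using the standard algorithm.
FOLLOW(S) starts with {$}.
FIRST(S) = {x, y}
FIRST(X) = {x}
FOLLOW(S) = {$, x, y}
FOLLOW(X) = {$, x, y}
Therefore, FOLLOW(S) = {$, x, y}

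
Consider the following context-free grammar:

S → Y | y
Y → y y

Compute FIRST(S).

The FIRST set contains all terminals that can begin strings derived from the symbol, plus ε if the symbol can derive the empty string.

We compute FIRST(S) using the standard algorithm.
FIRST(S) = {y}
FIRST(Y) = {y}
Therefore, FIRST(S) = {y}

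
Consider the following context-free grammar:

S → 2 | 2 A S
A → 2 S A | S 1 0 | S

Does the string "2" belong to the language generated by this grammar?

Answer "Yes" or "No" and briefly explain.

Yes - a valid derivation exists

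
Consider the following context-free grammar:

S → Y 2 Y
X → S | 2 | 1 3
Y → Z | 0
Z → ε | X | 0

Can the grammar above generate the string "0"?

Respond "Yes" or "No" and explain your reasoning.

No - no valid derivation exists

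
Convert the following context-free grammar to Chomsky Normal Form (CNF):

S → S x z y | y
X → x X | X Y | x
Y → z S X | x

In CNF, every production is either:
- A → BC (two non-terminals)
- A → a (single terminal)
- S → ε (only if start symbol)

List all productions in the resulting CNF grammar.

TX → x; TZ → z; TY → y; S → y; X → x; Y → x; S → S X0; X0 → TX X1; X1 → TZ TY; X → TX X; X → X Y; Y → TZ X2; X2 → S X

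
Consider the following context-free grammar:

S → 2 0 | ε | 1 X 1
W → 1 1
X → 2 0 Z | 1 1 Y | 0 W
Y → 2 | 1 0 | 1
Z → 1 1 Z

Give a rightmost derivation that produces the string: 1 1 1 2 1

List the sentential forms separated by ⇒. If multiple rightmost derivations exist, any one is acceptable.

S ⇒ 1 X 1 ⇒ 1 1 1 Y 1 ⇒ 1 1 1 2 1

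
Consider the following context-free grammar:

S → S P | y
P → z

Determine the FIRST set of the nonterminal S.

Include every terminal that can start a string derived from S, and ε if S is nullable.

We compute FIRST(S) using the standard algorithm.
FIRST(P) = {z}
FIRST(S) = {y}
Therefore, FIRST(S) = {y}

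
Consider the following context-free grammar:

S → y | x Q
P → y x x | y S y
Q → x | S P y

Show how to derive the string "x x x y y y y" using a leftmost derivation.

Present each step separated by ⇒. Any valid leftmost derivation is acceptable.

S ⇒ x Q ⇒ x S P y ⇒ x x Q P y ⇒ x x x P y ⇒ x x x y S y y ⇒ x x x y y y y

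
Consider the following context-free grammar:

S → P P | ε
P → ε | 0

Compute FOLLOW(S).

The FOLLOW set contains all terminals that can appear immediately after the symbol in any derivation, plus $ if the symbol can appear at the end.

We compute FOLLOW(S) using the standard algorithm.
FOLLOW(S) starts with {$}.
FIRST(P) = {0, ε}
FIRST(S) = {0, ε}
FOLLOW(P) = {$, 0}
FOLLOW(S) = {$}
Therefore, FOLLOW(S) = {$}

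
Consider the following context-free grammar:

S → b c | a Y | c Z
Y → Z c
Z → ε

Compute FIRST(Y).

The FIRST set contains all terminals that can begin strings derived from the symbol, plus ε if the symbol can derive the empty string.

We compute FIRST(Y) using the standard algorithm.
FIRST(S) = {a, b, c}
FIRST(Y) = {c}
FIRST(Z) = {ε}
Therefore, FIRST(Y) = {c}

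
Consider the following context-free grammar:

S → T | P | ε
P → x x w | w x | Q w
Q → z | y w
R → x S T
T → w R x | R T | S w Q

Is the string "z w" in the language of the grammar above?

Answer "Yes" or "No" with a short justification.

Yes - a valid derivation exists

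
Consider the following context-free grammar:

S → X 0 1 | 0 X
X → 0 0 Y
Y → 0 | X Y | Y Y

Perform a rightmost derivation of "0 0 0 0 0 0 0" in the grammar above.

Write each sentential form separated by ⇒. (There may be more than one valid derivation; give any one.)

S ⇒ 0 X ⇒ 0 0 0 Y ⇒ 0 0 0 X Y ⇒ 0 0 0 X 0 ⇒ 0 0 0 0 0 Y 0 ⇒ 0 0 0 0 0 0 0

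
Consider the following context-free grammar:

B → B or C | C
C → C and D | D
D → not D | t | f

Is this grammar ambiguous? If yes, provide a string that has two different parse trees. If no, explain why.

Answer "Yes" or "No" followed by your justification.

No - the grammar is unambiguous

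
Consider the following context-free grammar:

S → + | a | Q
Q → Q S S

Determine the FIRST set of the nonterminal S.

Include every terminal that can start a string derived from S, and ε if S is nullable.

We compute FIRST(S) using the standard algorithm.
FIRST(Q) = {}
FIRST(S) = {+, a}
Therefore, FIRST(S) = {+, a}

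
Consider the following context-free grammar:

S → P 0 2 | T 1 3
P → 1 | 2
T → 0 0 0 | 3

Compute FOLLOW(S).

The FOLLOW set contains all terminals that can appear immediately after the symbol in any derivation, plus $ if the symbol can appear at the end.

We compute FOLLOW(S) using the standard algorithm.
FOLLOW(S) starts with {$}.
FIRST(P) = {1, 2}
FIRST(S) = {0, 1, 2, 3}
FIRST(T) = {0, 3}
FOLLOW(P) = {0}
FOLLOW(S) = {$}
FOLLOW(T) = {1}
Therefore, FOLLOW(S) = {$}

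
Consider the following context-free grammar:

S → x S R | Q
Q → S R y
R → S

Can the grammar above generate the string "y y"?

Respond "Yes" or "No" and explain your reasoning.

No - no valid derivation exists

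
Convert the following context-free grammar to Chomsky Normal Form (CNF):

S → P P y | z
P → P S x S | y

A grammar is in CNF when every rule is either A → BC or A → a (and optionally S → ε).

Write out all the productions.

TY → y; S → z; TX → x; P → y; S → P X0; X0 → P TY; P → P X1; X1 → S X2; X2 → TX S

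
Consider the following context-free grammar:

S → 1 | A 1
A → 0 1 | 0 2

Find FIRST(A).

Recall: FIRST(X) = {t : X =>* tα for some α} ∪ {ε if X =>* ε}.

We compute FIRST(A) using the standard algorithm.
FIRST(A) = {0}
FIRST(S) = {0, 1}
Therefore, FIRST(A) = {0}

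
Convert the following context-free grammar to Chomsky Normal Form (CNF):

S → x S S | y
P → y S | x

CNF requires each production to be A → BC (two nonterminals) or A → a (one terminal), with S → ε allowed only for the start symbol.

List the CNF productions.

TX → x; S → y; TY → y; P → x; S → TX X0; X0 → S S; P → TY S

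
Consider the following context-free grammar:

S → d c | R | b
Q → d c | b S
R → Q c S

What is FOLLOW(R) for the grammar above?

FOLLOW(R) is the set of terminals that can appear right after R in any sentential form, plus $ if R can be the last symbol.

We compute FOLLOW(R) using the standard algorithm.
FOLLOW(S) starts with {$}.
FIRST(Q) = {b, d}
FIRST(R) = {b, d}
FIRST(S) = {b, d}
FOLLOW(Q) = {c}
FOLLOW(R) = {$, c}
FOLLOW(S) = {$, c}
Therefore, FOLLOW(R) = {$, c}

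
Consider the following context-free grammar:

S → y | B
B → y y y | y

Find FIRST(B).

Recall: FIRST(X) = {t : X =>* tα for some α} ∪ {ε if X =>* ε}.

We compute FIRST(B) using the standard algorithm.
FIRST(B) = {y}
FIRST(S) = {y}
Therefore, FIRST(B) = {y}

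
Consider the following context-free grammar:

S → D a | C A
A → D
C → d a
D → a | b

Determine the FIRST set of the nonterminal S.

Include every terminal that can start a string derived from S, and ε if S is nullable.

We compute FIRST(S) using the standard algorithm.
FIRST(A) = {a, b}
FIRST(C) = {d}
FIRST(D) = {a, b}
FIRST(S) = {a, b, d}
Therefore, FIRST(S) = {a, b, d}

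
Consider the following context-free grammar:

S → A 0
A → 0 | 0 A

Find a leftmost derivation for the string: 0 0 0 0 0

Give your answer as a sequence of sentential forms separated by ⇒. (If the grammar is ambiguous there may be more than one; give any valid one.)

S ⇒ A 0 ⇒ 0 A 0 ⇒ 0 0 A 0 ⇒ 0 0 0 A 0 ⇒ 0 0 0 0 0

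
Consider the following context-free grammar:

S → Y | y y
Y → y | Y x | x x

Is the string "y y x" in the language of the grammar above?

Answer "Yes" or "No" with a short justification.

No - no valid derivation exists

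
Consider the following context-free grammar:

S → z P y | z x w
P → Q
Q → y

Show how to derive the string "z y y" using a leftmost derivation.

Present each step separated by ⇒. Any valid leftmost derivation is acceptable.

S ⇒ z P y ⇒ z Q y ⇒ z y y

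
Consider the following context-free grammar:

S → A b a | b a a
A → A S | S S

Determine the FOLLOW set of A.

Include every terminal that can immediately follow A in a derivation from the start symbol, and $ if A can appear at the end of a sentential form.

We compute FOLLOW(A) using the standard algorithm.
FOLLOW(S) starts with {$}.
FIRST(A) = {b}
FIRST(S) = {b}
FOLLOW(A) = {b}
FOLLOW(S) = {$, b}
Therefore, FOLLOW(A) = {b}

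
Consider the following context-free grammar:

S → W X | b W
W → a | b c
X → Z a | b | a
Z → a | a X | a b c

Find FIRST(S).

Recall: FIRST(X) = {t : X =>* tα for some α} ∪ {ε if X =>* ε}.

We compute FIRST(S) using the standard algorithm.
FIRST(S) = {a, b}
FIRST(W) = {a, b}
FIRST(X) = {a, b}
FIRST(Z) = {a}
Therefore, FIRST(S) = {a, b}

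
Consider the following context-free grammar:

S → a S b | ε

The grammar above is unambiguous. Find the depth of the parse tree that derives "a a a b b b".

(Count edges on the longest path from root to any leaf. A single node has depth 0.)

4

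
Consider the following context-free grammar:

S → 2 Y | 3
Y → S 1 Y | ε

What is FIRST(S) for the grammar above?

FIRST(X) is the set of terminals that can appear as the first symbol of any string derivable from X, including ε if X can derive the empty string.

We compute FIRST(S) using the standard algorithm.
FIRST(S) = {2, 3}
FIRST(Y) = {2, 3, ε}
Therefore, FIRST(S) = {2, 3}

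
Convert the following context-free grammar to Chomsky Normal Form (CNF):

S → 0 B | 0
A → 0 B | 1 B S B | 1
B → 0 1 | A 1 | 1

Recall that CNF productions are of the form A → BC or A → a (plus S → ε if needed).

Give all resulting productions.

T0 → 0; S → 0; T1 → 1; A → 1; B → 1; S → T0 B; A → T0 B; A → T1 X0; X0 → B X1; X1 → S B; B → T0 T1; B → A T1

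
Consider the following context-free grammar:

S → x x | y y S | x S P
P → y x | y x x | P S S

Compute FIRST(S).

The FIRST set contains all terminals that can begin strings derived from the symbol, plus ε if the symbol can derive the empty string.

We compute FIRST(S) using the standard algorithm.
FIRST(P) = {y}
FIRST(S) = {x, y}
Therefore, FIRST(S) = {x, y}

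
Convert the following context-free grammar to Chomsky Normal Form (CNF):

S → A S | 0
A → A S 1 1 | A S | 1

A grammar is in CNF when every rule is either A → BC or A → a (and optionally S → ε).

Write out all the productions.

S → 0; T1 → 1; A → 1; S → A S; A → A X0; X0 → S X1; X1 → T1 T1; A → A S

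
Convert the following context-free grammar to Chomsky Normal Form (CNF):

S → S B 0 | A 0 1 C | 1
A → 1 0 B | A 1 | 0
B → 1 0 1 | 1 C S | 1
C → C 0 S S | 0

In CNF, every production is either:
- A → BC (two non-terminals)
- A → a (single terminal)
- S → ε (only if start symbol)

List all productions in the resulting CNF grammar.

T0 → 0; T1 → 1; S → 1; A → 0; B → 1; C → 0; S → S X0; X0 → B T0; S → A X1; X1 → T0 X2; X2 → T1 C; A → T1 X3; X3 → T0 B; A → A T1; B → T1 X4; X4 → T0 T1; B → T1 X5; X5 → C S; C → C X6; X6 → T0 X7; X7 → S S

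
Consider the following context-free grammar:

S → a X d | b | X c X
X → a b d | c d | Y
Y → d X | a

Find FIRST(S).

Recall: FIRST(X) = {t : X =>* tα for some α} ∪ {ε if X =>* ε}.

We compute FIRST(S) using the standard algorithm.
FIRST(S) = {a, b, c, d}
FIRST(X) = {a, c, d}
FIRST(Y) = {a, d}
Therefore, FIRST(S) = {a, b, c, d}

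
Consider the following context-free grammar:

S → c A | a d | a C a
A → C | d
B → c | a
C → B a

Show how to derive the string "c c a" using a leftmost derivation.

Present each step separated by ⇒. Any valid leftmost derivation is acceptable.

S ⇒ c A ⇒ c C ⇒ c B a ⇒ c c a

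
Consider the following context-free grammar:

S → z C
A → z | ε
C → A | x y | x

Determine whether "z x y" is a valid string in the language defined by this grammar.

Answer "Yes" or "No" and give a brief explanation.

Yes - a valid derivation exists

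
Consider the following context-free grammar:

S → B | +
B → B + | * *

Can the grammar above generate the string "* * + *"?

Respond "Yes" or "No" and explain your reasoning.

No - no valid derivation exists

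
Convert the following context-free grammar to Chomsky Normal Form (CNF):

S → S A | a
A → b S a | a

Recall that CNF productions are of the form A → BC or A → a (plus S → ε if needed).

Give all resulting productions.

S → a; TB → b; TA → a; A → a; S → S A; A → TB X0; X0 → S TA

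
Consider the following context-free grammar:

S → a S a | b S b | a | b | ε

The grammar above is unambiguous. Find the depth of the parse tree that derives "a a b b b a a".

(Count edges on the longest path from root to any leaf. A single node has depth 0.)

4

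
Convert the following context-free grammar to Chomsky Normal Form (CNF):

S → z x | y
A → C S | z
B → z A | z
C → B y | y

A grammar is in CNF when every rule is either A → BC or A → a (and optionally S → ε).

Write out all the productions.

TZ → z; TX → x; S → y; A → z; B → z; TY → y; C → y; S → TZ TX; A → C S; B → TZ A; C → B TY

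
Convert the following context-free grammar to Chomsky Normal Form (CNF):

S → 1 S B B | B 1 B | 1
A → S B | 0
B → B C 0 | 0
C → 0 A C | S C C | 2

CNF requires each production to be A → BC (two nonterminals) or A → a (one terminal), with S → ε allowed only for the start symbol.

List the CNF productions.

T1 → 1; S → 1; A → 0; T0 → 0; B → 0; C → 2; S → T1 X0; X0 → S X1; X1 → B B; S → B X2; X2 → T1 B; A → S B; B → B X3; X3 → C T0; C → T0 X4; X4 → A C; C → S X5; X5 → C C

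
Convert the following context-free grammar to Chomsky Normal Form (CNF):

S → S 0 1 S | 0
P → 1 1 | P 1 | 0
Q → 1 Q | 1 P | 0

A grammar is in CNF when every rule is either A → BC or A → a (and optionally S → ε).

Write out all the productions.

T0 → 0; T1 → 1; S → 0; P → 0; Q → 0; S → S X0; X0 → T0 X1; X1 → T1 S; P → T1 T1; P → P T1; Q → T1 Q; Q → T1 P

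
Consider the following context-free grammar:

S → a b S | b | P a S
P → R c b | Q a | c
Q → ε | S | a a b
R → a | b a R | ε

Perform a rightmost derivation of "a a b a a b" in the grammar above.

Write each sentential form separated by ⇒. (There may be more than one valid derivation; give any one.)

S ⇒ P a S ⇒ P a b ⇒ Q a a b ⇒ a a b a a b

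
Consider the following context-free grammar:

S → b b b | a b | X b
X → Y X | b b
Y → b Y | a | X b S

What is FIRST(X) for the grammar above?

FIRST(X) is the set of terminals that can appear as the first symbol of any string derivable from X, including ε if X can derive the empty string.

We compute FIRST(X) using the standard algorithm.
FIRST(S) = {a, b}
FIRST(X) = {a, b}
FIRST(Y) = {a, b}
Therefore, FIRST(X) = {a, b}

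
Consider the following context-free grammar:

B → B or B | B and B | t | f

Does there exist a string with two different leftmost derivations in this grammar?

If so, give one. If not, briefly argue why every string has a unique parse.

Yes - the string 'f and t or f and f or t and f' has two distinct leftmost derivations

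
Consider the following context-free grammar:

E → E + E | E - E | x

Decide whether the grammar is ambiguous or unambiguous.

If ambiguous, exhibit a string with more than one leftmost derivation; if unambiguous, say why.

Ambiguous - the string 'x - x + x' has two distinct leftmost derivations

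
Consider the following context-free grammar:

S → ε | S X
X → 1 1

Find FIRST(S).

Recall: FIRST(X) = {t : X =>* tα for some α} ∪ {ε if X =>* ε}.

We compute FIRST(S) using the standard algorithm.
FIRST(S) = {1, ε}
FIRST(X) = {1}
Therefore, FIRST(S) = {1, ε}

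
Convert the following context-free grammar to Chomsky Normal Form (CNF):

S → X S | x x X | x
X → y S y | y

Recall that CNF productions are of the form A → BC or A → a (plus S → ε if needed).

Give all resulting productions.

TX → x; S → x; TY → y; X → y; S → X S; S → TX X0; X0 → TX X; X → TY X1; X1 → S TY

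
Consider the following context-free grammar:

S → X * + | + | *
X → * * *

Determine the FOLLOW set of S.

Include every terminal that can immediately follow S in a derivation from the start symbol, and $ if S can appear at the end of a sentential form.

We compute FOLLOW(S) using the standard algorithm.
FOLLOW(S) starts with {$}.
FIRST(S) = {*, +}
FIRST(X) = {*}
FOLLOW(S) = {$}
FOLLOW(X) = {*}
Therefore, FOLLOW(S) = {$}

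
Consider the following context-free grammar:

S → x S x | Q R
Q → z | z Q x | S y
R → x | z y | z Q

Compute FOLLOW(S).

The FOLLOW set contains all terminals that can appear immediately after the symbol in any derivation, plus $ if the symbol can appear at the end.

We compute FOLLOW(S) using the standard algorithm.
FOLLOW(S) starts with {$}.
FIRST(Q) = {x, z}
FIRST(R) = {x, z}
FIRST(S) = {x, z}
FOLLOW(Q) = {$, x, y, z}
FOLLOW(R) = {$, x, y}
FOLLOW(S) = {$, x, y}
Therefore, FOLLOW(S) = {$, x, y}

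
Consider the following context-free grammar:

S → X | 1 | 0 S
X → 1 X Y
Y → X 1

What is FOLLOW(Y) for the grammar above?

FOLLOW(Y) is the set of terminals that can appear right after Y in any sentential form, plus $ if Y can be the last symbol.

We compute FOLLOW(Y) using the standard algorithm.
FOLLOW(S) starts with {$}.
FIRST(S) = {0, 1}
FIRST(X) = {1}
FIRST(Y) = {1}
FOLLOW(S) = {$}
FOLLOW(X) = {$, 1}
FOLLOW(Y) = {$, 1}
Therefore, FOLLOW(Y) = {$, 1}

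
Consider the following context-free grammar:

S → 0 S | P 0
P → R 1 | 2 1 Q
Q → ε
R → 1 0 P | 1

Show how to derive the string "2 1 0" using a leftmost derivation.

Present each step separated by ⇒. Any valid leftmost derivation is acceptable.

S ⇒ P 0 ⇒ 2 1 Q 0 ⇒ 2 1 0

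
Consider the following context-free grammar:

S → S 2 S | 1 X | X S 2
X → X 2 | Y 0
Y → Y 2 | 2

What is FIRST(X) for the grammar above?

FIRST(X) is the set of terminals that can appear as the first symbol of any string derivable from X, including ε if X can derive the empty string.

We compute FIRST(X) using the standard algorithm.
FIRST(S) = {1, 2}
FIRST(X) = {2}
FIRST(Y) = {2}
Therefore, FIRST(X) = {2}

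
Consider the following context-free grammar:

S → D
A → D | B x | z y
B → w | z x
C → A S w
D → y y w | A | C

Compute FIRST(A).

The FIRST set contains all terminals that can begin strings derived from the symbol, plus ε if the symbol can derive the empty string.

We compute FIRST(A) using the standard algorithm.
FIRST(A) = {w, y, z}
FIRST(B) = {w, z}
FIRST(C) = {w, y, z}
FIRST(D) = {w, y, z}
FIRST(S) = {w, y, z}
Therefore, FIRST(A) = {w, y, z}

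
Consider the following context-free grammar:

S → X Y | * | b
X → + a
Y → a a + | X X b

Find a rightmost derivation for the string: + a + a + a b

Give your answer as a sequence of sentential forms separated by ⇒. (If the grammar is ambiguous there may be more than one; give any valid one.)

S ⇒ X Y ⇒ X X X b ⇒ X X + a b ⇒ X + a + a b ⇒ + a + a + a b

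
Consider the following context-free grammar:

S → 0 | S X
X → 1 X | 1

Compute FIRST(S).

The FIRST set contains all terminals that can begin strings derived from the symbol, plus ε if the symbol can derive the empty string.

We compute FIRST(S) using the standard algorithm.
FIRST(S) = {0}
FIRST(X) = {1}
Therefore, FIRST(S) = {0}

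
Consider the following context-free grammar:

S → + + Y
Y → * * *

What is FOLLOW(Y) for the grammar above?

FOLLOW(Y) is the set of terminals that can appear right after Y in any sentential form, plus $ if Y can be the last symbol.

We compute FOLLOW(Y) using the standard algorithm.
FOLLOW(S) starts with {$}.
FIRST(S) = {+}
FIRST(Y) = {*}
FOLLOW(S) = {$}
FOLLOW(Y) = {$}
Therefore, FOLLOW(Y) = {$}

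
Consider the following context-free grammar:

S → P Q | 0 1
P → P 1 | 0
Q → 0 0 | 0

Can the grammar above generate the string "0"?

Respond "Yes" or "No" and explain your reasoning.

No - no valid derivation exists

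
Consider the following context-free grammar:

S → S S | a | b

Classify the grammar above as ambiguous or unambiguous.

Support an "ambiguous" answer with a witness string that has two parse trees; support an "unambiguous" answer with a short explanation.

Ambiguous - the string 'a a a b a' has two distinct parse trees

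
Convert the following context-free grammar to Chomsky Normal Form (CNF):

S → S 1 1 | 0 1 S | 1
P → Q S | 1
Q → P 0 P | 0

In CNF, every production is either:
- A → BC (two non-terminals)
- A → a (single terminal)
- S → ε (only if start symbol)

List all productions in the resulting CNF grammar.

T1 → 1; T0 → 0; S → 1; P → 1; Q → 0; S → S X0; X0 → T1 T1; S → T0 X1; X1 → T1 S; P → Q S; Q → P X2; X2 → T0 P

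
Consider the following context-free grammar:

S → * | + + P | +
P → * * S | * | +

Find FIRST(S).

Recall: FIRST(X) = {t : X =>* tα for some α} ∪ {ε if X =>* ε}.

We compute FIRST(S) using the standard algorithm.
FIRST(P) = {*, +}
FIRST(S) = {*, +}
Therefore, FIRST(S) = {*, +}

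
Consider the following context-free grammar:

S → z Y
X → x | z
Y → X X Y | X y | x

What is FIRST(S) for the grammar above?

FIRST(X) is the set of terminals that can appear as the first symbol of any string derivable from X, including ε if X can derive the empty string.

We compute FIRST(S) using the standard algorithm.
FIRST(S) = {z}
FIRST(X) = {x, z}
FIRST(Y) = {x, z}
Therefore, FIRST(S) = {z}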